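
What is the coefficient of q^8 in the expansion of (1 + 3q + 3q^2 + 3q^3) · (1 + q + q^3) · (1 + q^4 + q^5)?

13

(1 + 3q + 3q^2 + 3q^3) has coefficients 1,3,3,3 for degrees 0…3.
(1 + q + q^3) has coefficients 1,1,0,1,0,0,0,0,0 for degrees 0…8.
Finally multiplying by (1 + q^4 + q^5), the product of all factors after the first has coefficients 1,1,0,1,1,2,1,1,1 for degrees 0…8.
[q^8] = 1·1 + 3·1 + 3·1 + 3·2 = 13.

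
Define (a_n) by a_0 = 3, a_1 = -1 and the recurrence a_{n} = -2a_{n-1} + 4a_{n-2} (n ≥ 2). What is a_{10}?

132608

The ordinary generating function has denominator 1 + 2z - 4z^2.
Iterating the recurrence: a_0,…,a_{10} = 3, -1, 14, -32, 120, -368, 1216, -3904, 12672, -40960, 132608.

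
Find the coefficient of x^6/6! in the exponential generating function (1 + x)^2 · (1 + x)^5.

The EGF product rule gives c_6 = Σ_{k_1+k_2=6} C(6; k_1,k_2) · ∏ g_i(k_i), where (1+x)^2 gives the falling factorial (2)_k; (1+x)^5 gives the falling factorial (5)_k.
g_1(k) for k = 0…6: 1, 2, 2, 0, 0, 0, 0.
g_2(k) for k = 0…6: 1, 5, 20, 60, 120, 120, 0.
c_6 = Σ_k C(6,k)·g_1(k)·g_2(6−k) = 6·2·120 + 15·2·120 = 1440 + 3600 = 5040.

5040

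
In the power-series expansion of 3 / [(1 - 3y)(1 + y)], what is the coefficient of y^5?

546

Partial fractions give a closed form: a_n = (9/4)·3^n + (3/4)·(-1)^n.
At n = 5: a_5 = 546.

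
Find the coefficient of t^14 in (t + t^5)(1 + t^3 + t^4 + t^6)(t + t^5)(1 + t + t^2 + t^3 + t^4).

7

(t + t^5) has coefficients 0,1,0,0,0,1 for degrees 0…5.
(1 + t^3 + t^4 + t^6) has coefficients 1,0,0,1,1,0,1,0,0,0,0,0,0,0,0 for degrees 0…14.
Multiplying by (t + t^5) gives running coefficients 0,1,0,0,1,2,0,1,1,1,0,1,0,0,0 for degrees 0…14.
Finally multiplying by (1 + t + t^2 + t^3 + t^4), the product of all factors after the first has coefficients 0,1,1,1,2,4,3,4,5,5,3,4,3,2,1 for degrees 0…14.
[t^14] = 1·2 + 1·5 = 7.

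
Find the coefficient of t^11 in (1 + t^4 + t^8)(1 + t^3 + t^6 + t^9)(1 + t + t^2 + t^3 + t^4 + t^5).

6

(1 + t^4 + t^8) has coefficients 1,0,0,0,1,0,0,0,1 for degrees 0…8.
(1 + t^3 + t^6 + t^9) has coefficients 1,0,0,1,0,0,1,0,0,1,0,0 for degrees 0…11.
Finally multiplying by (1 + t + t^2 + t^3 + t^4 + t^5), the product of all factors after the first has coefficients 1,1,1,2,2,2,2,2,2,2,2,2 for degrees 0…11.
[t^11] = 1·2 + 1·2 + 1·2 = 6.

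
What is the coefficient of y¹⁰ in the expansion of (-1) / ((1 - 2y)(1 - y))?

-2047

The denominator gives the recurrence a_n = 3a_(n−1) − 2a_(n−2) for n ≥ 3; the numerator fixes a_0 = -1, a_1 = -3, a_2 = -7.
Iterating: -1, -3, -7, -15, -31, -63, -127, -255, -511, -1023, -2047, so a_10 = -2047.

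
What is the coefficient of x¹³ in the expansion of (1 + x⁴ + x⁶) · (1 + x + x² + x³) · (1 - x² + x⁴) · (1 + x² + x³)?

3

(1 + x⁴ + x⁶) has coefficients 1,0,0,0,1,0,1 for degrees 0…6.
(1 + x + x² + x³) has coefficients 1,1,1,1,0,0,0,0,0,0,0,0,0,0 for degrees 0…13.
Multiplying by (1 - x² + x⁴) gives running coefficients 1,1,0,0,0,0,1,1,0,0,0,0,0,0 for degrees 0…13.
Finally multiplying by (1 + x² + x³), the product of all factors after the first has coefficients 1,1,1,2,1,0,1,1,1,2,1,0,0,0 for degrees 0…13.
[x¹³] = 1·0 + 1·2 + 1·1 = 3.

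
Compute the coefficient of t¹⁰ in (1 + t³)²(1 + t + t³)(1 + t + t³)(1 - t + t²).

-1

(1 + t³)² has coefficients 1,0,0,2,0,0,1 for degrees 0…6.
(1 + t + t³) has coefficients 1,1,0,1,0,0,0,0,0,0,0 for degrees 0…10.
Multiplying by (1 + t + t³) gives running coefficients 1,2,1,2,2,0,1,0,0,0,0 for degrees 0…10.
Finally multiplying by (1 - t + t²), the product of all factors after the first has coefficients 1,1,0,3,1,0,3,-1,1,0,0 for degrees 0…10.
[t¹⁰] = 1·0 + 2·(-1) + 1·1 = -1.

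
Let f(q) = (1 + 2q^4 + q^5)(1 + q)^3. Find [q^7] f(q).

(1 + 2q^4 + q^5) has coefficients 1,0,0,0,2,1 for degrees 0…5.
(1 + q)^3 has coefficients 1,3,3,1,0,0,0,0 for degrees 0…7.
[q^7] = 1·0 + 2·1 + 1·3 = 5.

5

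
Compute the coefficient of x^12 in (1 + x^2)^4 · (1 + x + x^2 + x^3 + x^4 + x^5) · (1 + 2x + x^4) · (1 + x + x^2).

(1 + x^2)^4 has coefficients 1,0,4,0,6,0,4,0,1 for degrees 0…8.
(1 + x + x^2 + x^3 + x^4 + x^5) has coefficients 1,1,1,1,1,1,0,0,0,0,0,0,0 for degrees 0…12.
Multiplying by (1 + 2x + x^4) gives running coefficients 1,3,3,3,4,4,3,1,1,1,0,0,0 for degrees 0…12.
Finally multiplying by (1 + x + x^2), the product of all factors after the first has coefficients 1,4,7,9,10,11,11,8,5,3,2,1,0 for degrees 0…12.
[x^12] = 1·0 + 4·2 + 6·5 + 4·11 + 1·10 = 92.

92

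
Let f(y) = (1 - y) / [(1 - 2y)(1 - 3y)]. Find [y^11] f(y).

352246

The denominator gives the recurrence a_n = 5a_(n−1) − 6a_(n−2) for n ≥ 2; the numerator fixes a_0 = 1, a_1 = 4.
Iterating: 1, 4, 14, 46, 146, 454, 1394, 4246, 12866, 38854, 117074, 352246, so a_11 = 352246.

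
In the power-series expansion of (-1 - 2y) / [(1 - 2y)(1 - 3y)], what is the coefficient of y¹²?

-2640821

The denominator gives the recurrence a_n = 5a_(n−1) − 6a_(n−2) for n ≥ 2; the numerator fixes a_0 = -1, a_1 = -7.
Iterating: -1, -7, -29, -103, -341, -1087, -3389, -10423, -31781, -96367, -291149, -877543, -2640821, so a_12 = -2640821.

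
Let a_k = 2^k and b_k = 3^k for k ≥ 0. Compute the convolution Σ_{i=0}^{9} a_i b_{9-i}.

58025

This is [x^9] in the product of the two ordinary generating functions.
Σ = 1·19683 + 2·6561 + 4·2187 + 8·729 + 16·243 + 32·81 + 64·27 + 128·9 + 256·3 + 512·1 = 58025.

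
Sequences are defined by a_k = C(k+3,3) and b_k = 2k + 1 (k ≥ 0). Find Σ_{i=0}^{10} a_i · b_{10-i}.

5005

Write out a_i and b_{10-i} for i = 0,…,10 and sum the products.
Σ = 1·21 + 4·19 + 10·17 + 20·15 + 35·13 + 56·11 + 84·9 + 120·7 + 165·5 + 220·3 + 286·1 = 5005.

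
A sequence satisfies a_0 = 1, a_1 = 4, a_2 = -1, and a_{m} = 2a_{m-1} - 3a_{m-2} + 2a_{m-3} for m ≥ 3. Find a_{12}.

131

The ordinary generating function has denominator 1 - 2z + 3z^2 - 2z^3.
Iterating the recurrence: a_0,…,a_{12} = 1, 4, -1, -12, -13, 8, 31, 12, -53, -80, 23, 180, 131.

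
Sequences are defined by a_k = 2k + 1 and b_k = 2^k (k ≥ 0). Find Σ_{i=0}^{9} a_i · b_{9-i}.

Write out a_i and b_{9-i} for i = 0,…,9 and sum the products.
Σ = 1·512 + 3·256 + 5·128 + 7·64 + 9·32 + 11·16 + 13·8 + 15·4 + 17·2 + 19·1 = 3049.

3049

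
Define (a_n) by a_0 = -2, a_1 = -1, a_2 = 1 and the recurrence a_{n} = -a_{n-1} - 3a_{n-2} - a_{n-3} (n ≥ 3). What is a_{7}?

6

The ordinary generating function has denominator 1 + q + 3q^2 + q^3.
Iterating the recurrence: a_0,…,a_{7} = -2, -1, 1, 4, -6, -7, 21, 6.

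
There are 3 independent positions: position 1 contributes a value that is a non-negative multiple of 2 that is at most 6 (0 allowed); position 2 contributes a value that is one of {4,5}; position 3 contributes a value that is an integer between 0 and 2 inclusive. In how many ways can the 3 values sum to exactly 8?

The generating function for the choices is (1 + t^2 + t^4 + t^6)·(t^4 + t^5)·(1 + t + t^2); the count is [t^8].
(1 + t^2 + t^4 + t^6) has coefficients 1,0,1,0,1,0,1 for degrees 0…6.
(t^4 + t^5) has coefficients 0,0,0,0,1,1,0,0,0 for degrees 0…8.
Finally multiplying by (1 + t + t^2), the product of all factors after the first has coefficients 0,0,0,0,1,2,2,1,0 for degrees 0…8.
[t^8] = 1·0 + 1·2 + 1·1 + 1·0 = 3.

3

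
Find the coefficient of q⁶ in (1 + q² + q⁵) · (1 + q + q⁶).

2

(1 + q² + q⁵) has coefficients 1,0,1,0,0,1 for degrees 0…5.
(1 + q + q⁶) has coefficients 1,1,0,0,0,0,1 for degrees 0…6.
[q⁶] = 1·1 + 1·0 + 1·1 = 2.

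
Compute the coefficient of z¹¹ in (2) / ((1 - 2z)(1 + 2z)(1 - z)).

The denominator gives the recurrence a_n = a_(n−1) + 4a_(n−2) − 4a_(n−3) for n ≥ 3; the numerator fixes a_0 = 2, a_1 = 2, a_2 = 10.
Iterating: 2, 2, 10, 10, 42, 42, 170, 170, 682, 682, 2730, 2730, so a_11 = 2730.

2730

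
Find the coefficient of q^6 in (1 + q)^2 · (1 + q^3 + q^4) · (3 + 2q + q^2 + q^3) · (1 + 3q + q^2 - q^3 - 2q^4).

54

(1 + q)^2 has coefficients 1,2,1 for degrees 0…2.
(1 + q^3 + q^4) has coefficients 1,0,0,1,1,0,0 for degrees 0…6.
Multiplying by (3 + 2q + q^2 + q^3) gives running coefficients 3,2,1,4,5,3,2 for degrees 0…6.
Finally multiplying by (1 + 3q + q^2 - q^3 - 2q^4), the product of all factors after the first has coefficients 3,11,10,6,10,17,10 for degrees 0…6.
[q^6] = 1·10 + 2·17 + 1·10 = 54.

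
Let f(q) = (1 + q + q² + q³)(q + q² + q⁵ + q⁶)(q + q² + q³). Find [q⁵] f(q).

6

(1 + q + q² + q³) has coefficients 1,1,1,1 for degrees 0…3.
(q + q² + q⁵ + q⁶) has coefficients 0,1,1,0,0,1 for degrees 0…5.
Finally multiplying by (q + q² + q³), the product of all factors after the first has coefficients 0,0,1,2,2,1 for degrees 0…5.
[q⁵] = 1·1 + 1·2 + 1·2 + 1·1 = 6.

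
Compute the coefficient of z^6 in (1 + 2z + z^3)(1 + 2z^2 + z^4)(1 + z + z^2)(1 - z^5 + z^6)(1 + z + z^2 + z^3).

29

(1 + 2z + z^3) has coefficients 1,2,0,1 for degrees 0…3.
(1 + 2z^2 + z^4) has coefficients 1,0,2,0,1,0,0 for degrees 0…6.
Multiplying by (1 + z + z^2) gives running coefficients 1,1,3,2,3,1,1 for degrees 0…6.
Multiplying by (1 - z^5 + z^6) gives running coefficients 1,1,3,2,3,0,1 for degrees 0…6.
Finally multiplying by (1 + z + z^2 + z^3), the product of all factors after the first has coefficients 1,2,5,7,9,8,6 for degrees 0…6.
[z^6] = 1·6 + 2·8 + 1·7 = 29.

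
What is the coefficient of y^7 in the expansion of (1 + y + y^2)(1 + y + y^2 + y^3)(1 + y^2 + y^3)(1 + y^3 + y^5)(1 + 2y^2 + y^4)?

45

(1 + y + y^2) has coefficients 1,1,1 for degrees 0…2.
(1 + y + y^2 + y^3) has coefficients 1,1,1,1,0,0,0,0 for degrees 0…7.
Multiplying by (1 + y^2 + y^3) gives running coefficients 1,1,2,3,2,2,1,0 for degrees 0…7.
Multiplying by (1 + y^3 + y^5) gives running coefficients 1,1,2,4,3,5,5,4 for degrees 0…7.
Finally multiplying by (1 + 2y^2 + y^4), the product of all factors after the first has coefficients 1,1,4,6,8,14,13,18 for degrees 0…7.
[y^7] = 1·18 + 1·13 + 1·14 = 45.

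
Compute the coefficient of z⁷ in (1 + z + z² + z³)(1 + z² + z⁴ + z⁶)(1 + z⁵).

(1 + z + z² + z³) has coefficients 1,1,1,1 for degrees 0…3.
(1 + z² + z⁴ + z⁶) has coefficients 1,0,1,0,1,0,1,0 for degrees 0…7.
Finally multiplying by (1 + z⁵), the product of all factors after the first has coefficients 1,0,1,0,1,1,1,1 for degrees 0…7.
[z⁷] = 1·1 + 1·1 + 1·1 + 1·1 = 4.

4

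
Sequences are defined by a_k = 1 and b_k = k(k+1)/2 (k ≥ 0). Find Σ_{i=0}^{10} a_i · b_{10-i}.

The convolution is the x^10 coefficient of A(x)B(x).
Σ = 1·55 + 1·45 + 1·36 + 1·28 + 1·21 + 1·15 + 1·10 + 1·6 + 1·3 + 1·1 + 1·0 = 220.

220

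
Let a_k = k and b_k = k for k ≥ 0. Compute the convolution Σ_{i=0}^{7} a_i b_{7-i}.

This is [x^7] in the product of the two ordinary generating functions.
Σ = 0·7 + 1·6 + 2·5 + 3·4 + 4·3 + 5·2 + 6·1 + 7·0 = 56.

56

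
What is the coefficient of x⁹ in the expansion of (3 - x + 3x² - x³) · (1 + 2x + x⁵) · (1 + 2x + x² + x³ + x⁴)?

3

(3 - x + 3x² - x³) has coefficients 3,-1,3,-1 for degrees 0…3.
(1 + 2x + x⁵) has coefficients 1,2,0,0,0,1,0,0,0,0 for degrees 0…9.
Finally multiplying by (1 + 2x + x² + x³ + x⁴), the product of all factors after the first has coefficients 1,4,5,3,3,3,2,1,1,1 for degrees 0…9.
[x⁹] = 3·1 − 1·1 + 3·1 − 1·2 = 3.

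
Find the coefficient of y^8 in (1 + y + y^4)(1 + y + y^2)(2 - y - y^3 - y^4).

-2

(1 + y + y^4) has coefficients 1,1,0,0,1 for degrees 0…4.
(1 + y + y^2) has coefficients 1,1,1,0,0,0,0,0,0 for degrees 0…8.
Finally multiplying by (2 - y - y^3 - y^4), the product of all factors after the first has coefficients 2,1,1,-2,-2,-2,-1,0,0 for degrees 0…8.
[y^8] = 1·0 + 1·0 + 1·(-2) = -2.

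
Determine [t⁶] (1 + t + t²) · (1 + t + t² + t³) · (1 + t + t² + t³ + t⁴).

9

(1 + t + t²) has coefficients 1,1,1 for degrees 0…2.
(1 + t + t² + t³) has coefficients 1,1,1,1,0,0,0 for degrees 0…6.
Finally multiplying by (1 + t + t² + t³ + t⁴), the product of all factors after the first has coefficients 1,2,3,4,4,3,2 for degrees 0…6.
[t⁶] = 1·2 + 1·3 + 1·4 = 9.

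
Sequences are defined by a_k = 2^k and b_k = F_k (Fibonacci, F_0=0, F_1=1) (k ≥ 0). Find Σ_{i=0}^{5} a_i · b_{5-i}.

43

This is [x^5] in the product of the two ordinary generating functions.
Σ = 1·5 + 2·3 + 4·2 + 8·1 + 16·1 + 32·0 = 43.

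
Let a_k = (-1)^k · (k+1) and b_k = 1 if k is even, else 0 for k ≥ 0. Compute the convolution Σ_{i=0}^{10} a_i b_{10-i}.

36

The convolution is the t^10 coefficient of A(t)B(t).
Σ = 1·1 − 2·0 + 3·1 − 4·0 + 5·1 − 6·0 + 7·1 − 8·0 + 9·1 − 10·0 + 11·1 = 36.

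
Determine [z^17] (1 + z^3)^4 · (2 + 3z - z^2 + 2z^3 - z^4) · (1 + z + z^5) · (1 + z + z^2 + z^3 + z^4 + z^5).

54

(1 + z^3)^4 has coefficients 1,0,0,4,0,0,6,0,0,4,0,0,1 for degrees 0…12.
(2 + 3z - z^2 + 2z^3 - z^4) has coefficients 2,3,-1,2,-1,0,0,0,0,0,0,0,0,0,0,0,0,0 for degrees 0…17.
Multiplying by (1 + z + z^5) gives running coefficients 2,5,2,1,1,1,3,-1,2,-1,0,0,0,0,0,0,0,0 for degrees 0…17.
Finally multiplying by (1 + z + z^2 + z^3 + z^4 + z^5), the product of all factors after the first has coefficients 2,7,9,10,11,12,13,7,7,5,4,3,0,1,-1,0,0,0 for degrees 0…17.
[z^17] = 1·0 + 4·(-1) + 6·3 + 4·7 + 1·12 = 54.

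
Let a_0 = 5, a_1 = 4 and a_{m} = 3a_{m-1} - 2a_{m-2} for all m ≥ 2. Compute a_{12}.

The ordinary generating function has denominator 1 - 3t + 2t^2.
Iterating the recurrence: a_0,…,a_{12} = 5, 4, 2, -2, -10, -26, -58, -122, -250, -506, -1018, -2042, -4090.

-4090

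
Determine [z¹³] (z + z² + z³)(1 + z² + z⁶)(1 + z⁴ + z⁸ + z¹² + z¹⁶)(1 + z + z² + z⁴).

(z + z² + z³) has coefficients 0,1,1,1 for degrees 0…3.
(1 + z² + z⁶) has coefficients 1,0,1,0,0,0,1,0,0,0,0,0,0,0 for degrees 0…13.
Multiplying by (1 + z⁴ + z⁸ + z¹² + z¹⁶) gives running coefficients 1,0,1,0,1,0,2,0,1,0,2,0,1,0 for degrees 0…13.
Finally multiplying by (1 + z + z² + z⁴), the product of all factors after the first has coefficients 1,1,2,1,3,1,4,2,4,1,5,2,4,1 for degrees 0…13.
[z¹³] = 1·4 + 1·2 + 1·5 = 11.

11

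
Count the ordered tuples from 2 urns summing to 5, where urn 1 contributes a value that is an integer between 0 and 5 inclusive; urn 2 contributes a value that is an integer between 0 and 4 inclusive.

The generating function for the choices is (1 + q + q² + q³ + q⁴ + q⁵)·(1 + q + q² + q³ + q⁴); the count is [q⁵].
(1 + q + q² + q³ + q⁴ + q⁵) has coefficients 1,1,1,1,1,1 for degrees 0…5.
(1 + q + q² + q³ + q⁴) has coefficients 1,1,1,1,1,0 for degrees 0…5.
[q⁵] = 1·0 + 1·1 + 1·1 + 1·1 + 1·1 + 1·1 = 5.

5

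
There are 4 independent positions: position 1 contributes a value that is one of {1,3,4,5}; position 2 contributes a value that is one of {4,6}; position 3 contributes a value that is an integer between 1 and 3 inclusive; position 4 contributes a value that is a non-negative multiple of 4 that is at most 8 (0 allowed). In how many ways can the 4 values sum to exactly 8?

The generating function for the choices is (x + x^3 + x^4 + x^5)·(x^4 + x^6)·(x + x^2 + x^3)·(1 + x^4 + x^8); the count is [x^8].
(x + x^3 + x^4 + x^5) has coefficients 0,1,0,1,1,1 for degrees 0…5.
(x^4 + x^6) has coefficients 0,0,0,0,1,0,1,0,0 for degrees 0…8.
Multiplying by (x + x^2 + x^3) gives running coefficients 0,0,0,0,0,1,1,2,1 for degrees 0…8.
Finally multiplying by (1 + x^4 + x^8), the product of all factors after the first has coefficients 0,0,0,0,0,1,1,2,1 for degrees 0…8.
[x^8] = 1·2 + 1·1 + 1·0 + 1·0 = 3.

3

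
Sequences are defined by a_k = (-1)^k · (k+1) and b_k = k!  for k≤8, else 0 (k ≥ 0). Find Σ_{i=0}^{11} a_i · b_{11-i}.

The convolution is the x^11 coefficient of A(x)B(x).
Σ = 1·0 − 2·0 + 3·0 − 4·40320 + 5·5040 − 6·720 + 7·120 − 8·24 + 9·6 − 10·2 + 11·1 − 12·1 = -139719.

-139719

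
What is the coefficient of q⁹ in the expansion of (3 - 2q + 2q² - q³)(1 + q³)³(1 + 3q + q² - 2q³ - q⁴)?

-6

(3 - 2q + 2q² - q³) has coefficients 3,-2,2,-1 for degrees 0…3.
(1 + q³)³ has coefficients 1,0,0,3,0,0,3,0,0,1 for degrees 0…9.
Finally multiplying by (1 + 3q + q² - 2q³ - q⁴), the product of all factors after the first has coefficients 1,3,1,1,8,3,-3,6,3,-5 for degrees 0…9.
[q⁹] = 3·(-5) − 2·3 + 2·6 − 1·(-3) = -6.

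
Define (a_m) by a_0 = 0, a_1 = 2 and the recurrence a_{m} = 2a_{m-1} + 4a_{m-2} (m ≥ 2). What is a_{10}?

56320

The ordinary generating function has denominator 1 - 2q - 4q^2.
Iterating the recurrence: a_0,…,a_{10} = 0, 2, 4, 16, 48, 160, 512, 1664, 5376, 17408, 56320.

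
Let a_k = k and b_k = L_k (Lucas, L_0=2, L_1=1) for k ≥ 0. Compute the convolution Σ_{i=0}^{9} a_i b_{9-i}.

309

Write out a_i and b_{9-i} for i = 0,…,9 and sum the products.
Σ = 0·76 + 1·47 + 2·29 + 3·18 + 4·11 + 5·7 + 6·4 + 7·3 + 8·1 + 9·2 = 309.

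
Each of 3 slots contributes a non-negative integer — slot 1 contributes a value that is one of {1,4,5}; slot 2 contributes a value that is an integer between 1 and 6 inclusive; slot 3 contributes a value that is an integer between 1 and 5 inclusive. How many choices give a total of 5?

The generating function for the choices is (q + q^4 + q^5)·(q + q^2 + q^3 + q^4 + q^5 + q^6)·(q + q^2 + q^3 + q^4 + q^5); the count is [q^5].
(q + q^4 + q^5) has coefficients 0,1,0,0,1,1 for degrees 0…5.
(q + q^2 + q^3 + q^4 + q^5 + q^6) has coefficients 0,1,1,1,1,1 for degrees 0…5.
Finally multiplying by (q + q^2 + q^3 + q^4 + q^5), the product of all factors after the first has coefficients 0,0,1,2,3,4 for degrees 0…5.
[q^5] = 1·3 + 1·0 + 1·0 = 3.

3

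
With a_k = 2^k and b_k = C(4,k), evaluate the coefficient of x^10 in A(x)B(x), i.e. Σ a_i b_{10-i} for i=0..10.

This is [x^10] in the product of the two ordinary generating functions.
Σ = 1·0 + 2·0 + 4·0 + 8·0 + 16·0 + 32·0 + 64·1 + 128·4 + 256·6 + 512·4 + 1024·1 = 5184.

5184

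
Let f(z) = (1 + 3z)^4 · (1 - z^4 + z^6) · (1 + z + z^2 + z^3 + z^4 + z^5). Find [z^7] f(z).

81

(1 + 3z)^4 has coefficients 1,12,54,108,81 for degrees 0…4.
(1 - z^4 + z^6) has coefficients 1,0,0,0,-1,0,1,0 for degrees 0…7.
Finally multiplying by (1 + z + z^2 + z^3 + z^4 + z^5), the product of all factors after the first has coefficients 1,1,1,1,0,0,0,0 for degrees 0…7.
[z^7] = 1·0 + 12·0 + 54·0 + 108·0 + 81·1 = 81.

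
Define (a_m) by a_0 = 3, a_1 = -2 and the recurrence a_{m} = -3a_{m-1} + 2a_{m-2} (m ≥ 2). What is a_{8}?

23136

The ordinary generating function has denominator 1 + 3t - 2t^2.
Iterating the recurrence: a_0,…,a_{8} = 3, -2, 12, -40, 144, -512, 1824, -6496, 23136.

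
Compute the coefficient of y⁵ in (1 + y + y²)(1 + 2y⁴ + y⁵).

(1 + y + y²) has coefficients 1,1,1 for degrees 0…2.
(1 + 2y⁴ + y⁵) has coefficients 1,0,0,0,2,1 for degrees 0…5.
[y⁵] = 1·1 + 1·2 + 1·0 = 3.

3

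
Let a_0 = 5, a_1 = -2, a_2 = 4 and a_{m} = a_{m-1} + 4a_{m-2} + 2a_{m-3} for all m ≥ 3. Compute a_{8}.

The ordinary generating function has denominator 1 - y - 4y^2 - 2y^3.
Iterating the recurrence: a_0,…,a_{8} = 5, -2, 4, 6, 18, 50, 134, 370, 1006.

1006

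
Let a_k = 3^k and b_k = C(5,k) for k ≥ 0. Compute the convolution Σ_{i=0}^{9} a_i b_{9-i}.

82944

Write out a_i and b_{9-i} for i = 0,…,9 and sum the products.
Σ = 1·0 + 3·0 + 9·0 + 27·0 + 81·1 + 243·5 + 729·10 + 2187·10 + 6561·5 + 19683·1 = 82944.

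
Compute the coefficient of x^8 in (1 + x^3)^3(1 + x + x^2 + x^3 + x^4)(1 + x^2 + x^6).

10

(1 + x^3)^3 has coefficients 1,0,0,3,0,0,3,0,0 for degrees 0…8.
(1 + x + x^2 + x^3 + x^4) has coefficients 1,1,1,1,1,0,0,0,0 for degrees 0…8.
Finally multiplying by (1 + x^2 + x^6), the product of all factors after the first has coefficients 1,1,2,2,2,1,2,1,1 for degrees 0…8.
[x^8] = 1·1 + 3·1 + 3·2 = 10.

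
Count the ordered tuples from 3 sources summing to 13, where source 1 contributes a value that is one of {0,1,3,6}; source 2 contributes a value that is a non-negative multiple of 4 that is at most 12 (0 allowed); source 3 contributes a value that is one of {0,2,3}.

The generating function for the choices is (1 + t + t³ + t⁶)·(1 + t⁴ + t⁸ + t¹²)·(1 + t² + t³); the count is [t¹³].
(1 + t + t³ + t⁶) has coefficients 1,1,0,1,0,0,1 for degrees 0…6.
(1 + t⁴ + t⁸ + t¹²) has coefficients 1,0,0,0,1,0,0,0,1,0,0,0,1,0 for degrees 0…13.
Finally multiplying by (1 + t² + t³), the product of all factors after the first has coefficients 1,0,1,1,1,0,1,1,1,0,1,1,1,0 for degrees 0…13.
[t¹³] = 1·0 + 1·1 + 1·1 + 1·1 = 3.

3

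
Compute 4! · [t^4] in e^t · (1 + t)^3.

The EGF product rule gives c_4 = Σ_{k_1+k_2=4} C(4; k_1,k_2) · ∏ g_i(k_i), where e^t gives (1)^k; (1+t)^3 gives the falling factorial (3)_k.
g_1(k) for k = 0…4: 1, 1, 1, 1, 1.
g_2(k) for k = 0…4: 1, 3, 6, 6, 0.
c_4 = Σ_k C(4,k)·g_1(k)·g_2(4−k) = 4·1·6 + 6·1·6 + 4·1·3 + 1·1·1 = 24 + 36 + 12 + 1 = 73.

73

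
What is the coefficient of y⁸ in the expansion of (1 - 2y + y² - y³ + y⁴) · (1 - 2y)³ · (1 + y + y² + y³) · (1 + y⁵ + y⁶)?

(1 - 2y + y² - y³ + y⁴) has coefficients 1,-2,1,-1,1 for degrees 0…4.
(1 - 2y)³ has coefficients 1,-6,12,-8,0,0,0,0,0 for degrees 0…8.
Multiplying by (1 + y + y² + y³) gives running coefficients 1,-5,7,-1,-2,4,-8,0,0 for degrees 0…8.
Finally multiplying by (1 + y⁵ + y⁶), the product of all factors after the first has coefficients 1,-5,7,-1,-2,5,-12,2,6 for degrees 0…8.
[y⁸] = 1·6 − 2·2 + 1·(-12) − 1·5 + 1·(-2) = -17.

-17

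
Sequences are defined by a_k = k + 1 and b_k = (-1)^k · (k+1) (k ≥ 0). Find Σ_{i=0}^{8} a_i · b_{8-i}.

5

The convolution is the t^8 coefficient of A(t)B(t).
Σ = 1·9 + 2·(-8) + 3·7 + 4·(-6) + 5·5 + 6·(-4) + 7·3 + 8·(-2) + 9·1 = 5.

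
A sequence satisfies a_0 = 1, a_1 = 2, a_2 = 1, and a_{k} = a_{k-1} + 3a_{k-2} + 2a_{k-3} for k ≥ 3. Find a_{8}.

The ordinary generating function has denominator 1 - q - 3q^2 - 2q^3.
Iterating the recurrence: a_0,…,a_{8} = 1, 2, 1, 9, 16, 45, 111, 278, 701.

701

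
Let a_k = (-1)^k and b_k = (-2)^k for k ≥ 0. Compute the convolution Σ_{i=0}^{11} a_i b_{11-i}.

Write out a_i and b_{11-i} for i = 0,…,11 and sum the products.
Σ = 1·(-2048) − 1·1024 + 1·(-512) − 1·256 + 1·(-128) − 1·64 + 1·(-32) − 1·16 + 1·(-8) − 1·4 + 1·(-2) − 1·1 = -4095.

-4095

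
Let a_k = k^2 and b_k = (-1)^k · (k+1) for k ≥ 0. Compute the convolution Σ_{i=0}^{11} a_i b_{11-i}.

The convolution is the t^11 coefficient of A(t)B(t).
Σ = 0·(-12) + 1·11 + 4·(-10) + 9·9 + 16·(-8) + 25·7 + 36·(-6) + 49·5 + 64·(-4) + 81·3 + 100·(-2) + 121·1 = 36.

36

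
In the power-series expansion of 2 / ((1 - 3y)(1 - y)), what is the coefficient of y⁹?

59048

Partial fractions give a closed form: a_n = (3)·3^n + (-1)·1^n.
At n = 9: a_9 = 59048.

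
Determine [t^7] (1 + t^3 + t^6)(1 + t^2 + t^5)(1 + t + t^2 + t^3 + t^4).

(1 + t^3 + t^6) has coefficients 1,0,0,1,0,0,1 for degrees 0…6.
(1 + t^2 + t^5) has coefficients 1,0,1,0,0,1,0,0 for degrees 0…7.
Finally multiplying by (1 + t + t^2 + t^3 + t^4), the product of all factors after the first has coefficients 1,1,2,2,2,2,2,1 for degrees 0…7.
[t^7] = 1·1 + 1·2 + 1·1 = 4.

4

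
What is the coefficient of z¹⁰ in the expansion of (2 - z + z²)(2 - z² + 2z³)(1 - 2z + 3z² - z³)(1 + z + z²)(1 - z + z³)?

(2 - z + z²) has coefficients 2,-1,1 for degrees 0…2.
(2 - z² + 2z³) has coefficients 2,0,-1,2,0,0,0,0,0,0,0 for degrees 0…10.
Multiplying by (1 - 2z + 3z² - z³) gives running coefficients 2,-4,5,2,-7,7,-2,0,0,0,0 for degrees 0…10.
Multiplying by (1 + z + z²) gives running coefficients 2,-2,3,3,0,2,-2,5,-2,0,0 for degrees 0…10.
Finally multiplying by (1 - z + z³), the product of all factors after the first has coefficients 2,-4,5,2,-5,5,-1,7,-5,0,5 for degrees 0…10.
[z¹⁰] = 2·5 − 1·0 + 1·(-5) = 5.

5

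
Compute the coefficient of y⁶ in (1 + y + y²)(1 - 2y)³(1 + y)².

-12

(1 + y + y²) has coefficients 1,1,1 for degrees 0…2.
(1 - 2y)³ has coefficients 1,-6,12,-8,0,0,0 for degrees 0…6.
Finally multiplying by (1 + y)², the product of all factors after the first has coefficients 1,-4,1,10,-4,-8,0 for degrees 0…6.
[y⁶] = 1·0 + 1·(-8) + 1·(-4) = -12.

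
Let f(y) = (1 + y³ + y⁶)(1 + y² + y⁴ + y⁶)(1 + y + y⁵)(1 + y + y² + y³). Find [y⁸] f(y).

(1 + y³ + y⁶) has coefficients 1,0,0,1,0,0,1 for degrees 0…6.
(1 + y² + y⁴ + y⁶) has coefficients 1,0,1,0,1,0,1,0,0 for degrees 0…8.
Multiplying by (1 + y + y⁵) gives running coefficients 1,1,1,1,1,2,1,2,0 for degrees 0…8.
Finally multiplying by (1 + y + y² + y³), the product of all factors after the first has coefficients 1,2,3,4,4,5,5,6,5 for degrees 0…8.
[y⁸] = 1·5 + 1·5 + 1·3 = 13.

13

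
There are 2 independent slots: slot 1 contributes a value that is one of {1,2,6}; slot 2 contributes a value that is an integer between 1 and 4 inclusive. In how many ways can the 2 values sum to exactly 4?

The generating function for the choices is (x + x^2 + x^6)·(x + x^2 + x^3 + x^4); the count is [x^4].
(x + x^2 + x^6) has coefficients 0,1,1,0,0 for degrees 0…4.
(x + x^2 + x^3 + x^4) has coefficients 0,1,1,1,1 for degrees 0…4.
[x^4] = 1·1 + 1·1 = 2.

2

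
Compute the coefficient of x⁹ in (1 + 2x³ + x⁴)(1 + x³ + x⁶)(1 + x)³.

(1 + 2x³ + x⁴) has coefficients 1,0,0,2,1 for degrees 0…4.
(1 + x³ + x⁶) has coefficients 1,0,0,1,0,0,1,0,0,0 for degrees 0…9.
Finally multiplying by (1 + x)³, the product of all factors after the first has coefficients 1,3,3,2,3,3,2,3,3,1 for degrees 0…9.
[x⁹] = 1·1 + 2·2 + 1·3 = 8.

8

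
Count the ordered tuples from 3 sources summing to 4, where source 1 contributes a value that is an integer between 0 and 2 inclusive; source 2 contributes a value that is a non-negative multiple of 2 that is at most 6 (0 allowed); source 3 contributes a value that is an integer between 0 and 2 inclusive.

5

The generating function for the choices is (1 + y + y^2)·(1 + y^2 + y^4 + y^6)·(1 + y + y^2); the count is [y^4].
(1 + y + y^2) has coefficients 1,1,1 for degrees 0…2.
(1 + y^2 + y^4 + y^6) has coefficients 1,0,1,0,1 for degrees 0…4.
Finally multiplying by (1 + y + y^2), the product of all factors after the first has coefficients 1,1,2,1,2 for degrees 0…4.
[y^4] = 1·2 + 1·1 + 1·2 = 5.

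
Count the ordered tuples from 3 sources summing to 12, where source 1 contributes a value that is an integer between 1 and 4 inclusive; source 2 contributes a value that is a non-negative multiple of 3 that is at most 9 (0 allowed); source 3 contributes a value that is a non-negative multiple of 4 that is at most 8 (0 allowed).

The generating function for the choices is (x + x² + x³ + x⁴)·(1 + x³ + x⁶ + x⁹)·(1 + x⁴ + x⁸); the count is [x¹²].
(x + x² + x³ + x⁴) has coefficients 0,1,1,1,1 for degrees 0…4.
(1 + x³ + x⁶ + x⁹) has coefficients 1,0,0,1,0,0,1,0,0,1,0,0,0 for degrees 0…12.
Finally multiplying by (1 + x⁴ + x⁸), the product of all factors after the first has coefficients 1,0,0,1,1,0,1,1,1,1,1,1,0 for degrees 0…12.
[x¹²] = 1·1 + 1·1 + 1·1 + 1·1 = 4.

4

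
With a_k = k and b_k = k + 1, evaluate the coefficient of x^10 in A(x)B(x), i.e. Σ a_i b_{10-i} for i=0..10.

This is [x^10] in the product of the two ordinary generating functions.
Σ = 0·11 + 1·10 + 2·9 + 3·8 + 4·7 + 5·6 + 6·5 + 7·4 + 8·3 + 9·2 + 10·1 = 220.

220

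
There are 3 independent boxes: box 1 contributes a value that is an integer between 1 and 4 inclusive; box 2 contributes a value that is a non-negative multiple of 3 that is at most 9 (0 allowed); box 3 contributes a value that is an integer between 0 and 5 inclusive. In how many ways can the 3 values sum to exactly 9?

The generating function for the choices is (z + z² + z³ + z⁴)·(1 + z³ + z⁶ + z⁹)·(1 + z + z² + z³ + z⁴ + z⁵); the count is [z⁹].
(z + z² + z³ + z⁴) has coefficients 0,1,1,1,1 for degrees 0…4.
(1 + z³ + z⁶ + z⁹) has coefficients 1,0,0,1,0,0,1,0,0,1 for degrees 0…9.
Finally multiplying by (1 + z + z² + z³ + z⁴ + z⁵), the product of all factors after the first has coefficients 1,1,1,2,2,2,2,2,2,2 for degrees 0…9.
[z⁹] = 1·2 + 1·2 + 1·2 + 1·2 = 8.

8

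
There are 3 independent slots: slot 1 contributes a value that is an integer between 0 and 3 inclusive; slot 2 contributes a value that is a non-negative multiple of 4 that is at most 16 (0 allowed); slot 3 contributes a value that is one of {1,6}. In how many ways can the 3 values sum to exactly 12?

2

The generating function for the choices is (1 + z + z^2 + z^3)·(1 + z^4 + z^8 + z^12 + z^16)·(z + z^6); the count is [z^12].
(1 + z + z^2 + z^3) has coefficients 1,1,1,1 for degrees 0…3.
(1 + z^4 + z^8 + z^12 + z^16) has coefficients 1,0,0,0,1,0,0,0,1,0,0,0,1 for degrees 0…12.
Finally multiplying by (z + z^6), the product of all factors after the first has coefficients 0,1,0,0,0,1,1,0,0,1,1,0,0 for degrees 0…12.
[z^12] = 1·0 + 1·0 + 1·1 + 1·1 = 2.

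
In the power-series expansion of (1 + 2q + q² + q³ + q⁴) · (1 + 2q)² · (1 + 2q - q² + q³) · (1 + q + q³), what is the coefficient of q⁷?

61

(1 + 2q + q² + q³ + q⁴) has coefficients 1,2,1,1,1 for degrees 0…4.
(1 + 2q)² has coefficients 1,4,4,0,0,0,0,0 for degrees 0…7.
Multiplying by (1 + 2q - q² + q³) gives running coefficients 1,6,11,5,0,4,0,0 for degrees 0…7.
Finally multiplying by (1 + q + q³), the product of all factors after the first has coefficients 1,7,17,17,11,15,9,0 for degrees 0…7.
[q⁷] = 1·0 + 2·9 + 1·15 + 1·11 + 1·17 = 61.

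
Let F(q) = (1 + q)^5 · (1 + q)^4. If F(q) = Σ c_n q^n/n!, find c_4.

The EGF product rule gives c_4 = Σ_{k_1+k_2=4} C(4; k_1,k_2) · ∏ g_i(k_i), where (1+q)^5 gives the falling factorial (5)_k; (1+q)^4 gives the falling factorial (4)_k.
g_1(k) for k = 0…4: 1, 5, 20, 60, 120.
g_2(k) for k = 0…4: 1, 4, 12, 24, 24.
c_4 = Σ_k C(4,k)·g_1(k)·g_2(4−k) = 1·1·24 + 4·5·24 + 6·20·12 + 4·60·4 + 1·120·1 = 24 + 480 + 1440 + 960 + 120 = 3024.

3024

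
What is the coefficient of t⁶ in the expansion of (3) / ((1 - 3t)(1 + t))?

1641

Partial fractions give a closed form: a_n = (9/4)·3^n + (3/4)·(-1)^n.
At n = 6: a_6 = 1641.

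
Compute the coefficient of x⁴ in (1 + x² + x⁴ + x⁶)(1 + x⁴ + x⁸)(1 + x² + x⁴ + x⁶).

(1 + x² + x⁴ + x⁶) has coefficients 1,0,1,0,1 for degrees 0…4.
(1 + x⁴ + x⁸) has coefficients 1,0,0,0,1 for degrees 0…4.
Finally multiplying by (1 + x² + x⁴ + x⁶), the product of all factors after the first has coefficients 1,0,1,0,2 for degrees 0…4.
[x⁴] = 1·2 + 1·1 + 1·1 = 4.

4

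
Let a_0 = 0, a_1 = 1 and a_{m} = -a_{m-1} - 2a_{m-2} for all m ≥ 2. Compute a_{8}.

The ordinary generating function has denominator 1 + x + 2x^2.
Iterating the recurrence: a_0,…,a_{8} = 0, 1, -1, -1, 3, -1, -5, 7, 3.

3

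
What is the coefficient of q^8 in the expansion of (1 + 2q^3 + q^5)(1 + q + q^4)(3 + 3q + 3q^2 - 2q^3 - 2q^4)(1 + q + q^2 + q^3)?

30

(1 + 2q^3 + q^5) has coefficients 1,0,0,2,0,1 for degrees 0…5.
(1 + q + q^4) has coefficients 1,1,0,0,1,0,0,0,0 for degrees 0…8.
Multiplying by (3 + 3q + 3q^2 - 2q^3 - 2q^4) gives running coefficients 3,6,6,1,-1,1,3,-2,-2 for degrees 0…8.
Finally multiplying by (1 + q + q^2 + q^3), the product of all factors after the first has coefficients 3,9,15,16,12,7,4,1,0 for degrees 0…8.
[q^8] = 1·0 + 2·7 + 1·16 = 30.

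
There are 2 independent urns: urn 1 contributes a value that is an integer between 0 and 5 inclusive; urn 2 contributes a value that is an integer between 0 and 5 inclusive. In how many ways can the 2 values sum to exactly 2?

3

The generating function for the choices is (1 + t + t^2 + t^3 + t^4 + t^5)·(1 + t + t^2 + t^3 + t^4 + t^5); the count is [t^2].
(1 + t + t^2 + t^3 + t^4 + t^5) has coefficients 1,1,1 for degrees 0…2.
(1 + t + t^2 + t^3 + t^4 + t^5) has coefficients 1,1,1 for degrees 0…2.
[t^2] = 1·1 + 1·1 + 1·1 = 3.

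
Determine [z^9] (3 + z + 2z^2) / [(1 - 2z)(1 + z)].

The denominator gives the recurrence a_n = a_(n−1) + 2a_(n−2) for n ≥ 3; the numerator fixes a_0 = 3, a_1 = 4, a_2 = 12.
Iterating: 3, 4, 12, 20, 44, 84, 172, 340, 684, 1364, so a_9 = 1364.

1364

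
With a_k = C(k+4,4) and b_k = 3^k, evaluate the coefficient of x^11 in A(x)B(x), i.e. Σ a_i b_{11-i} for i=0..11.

1344144

The convolution is the t^11 coefficient of A(t)B(t).
Σ = 1·177147 + 5·59049 + 15·19683 + 35·6561 + 70·2187 + 126·729 + 210·243 + 330·81 + 495·27 + 715·9 + 1001·3 + 1365·1 = 1344144.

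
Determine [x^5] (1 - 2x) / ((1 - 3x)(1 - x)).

Partial fractions give a closed form: a_n = (1/2)·3^n + (1/2)·1^n.
At n = 5: a_5 = 122.

122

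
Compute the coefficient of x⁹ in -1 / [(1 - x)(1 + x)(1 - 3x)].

Partial fractions give a closed form: a_n = (1/4)·1^n + (-1/8)·(-1)^n + (-9/8)·3^n.
At n = 9: a_9 = -22143.

-22143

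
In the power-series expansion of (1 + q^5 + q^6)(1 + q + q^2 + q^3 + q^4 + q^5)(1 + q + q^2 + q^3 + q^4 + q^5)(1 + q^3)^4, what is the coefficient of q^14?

140

(1 + q^5 + q^6) has coefficients 1,0,0,0,0,1,1 for degrees 0…6.
(1 + q + q^2 + q^3 + q^4 + q^5) has coefficients 1,1,1,1,1,1,0,0,0,0,0,0,0,0,0 for degrees 0…14.
Multiplying by (1 + q + q^2 + q^3 + q^4 + q^5) gives running coefficients 1,2,3,4,5,6,5,4,3,2,1,0,0,0,0 for degrees 0…14.
Finally multiplying by (1 + q^3)^4, the product of all factors after the first has coefficients 1,2,3,8,13,18,27,36,45,50,55,60,55,50,45 for degrees 0…14.
[q^14] = 1·45 + 1·50 + 1·45 = 140.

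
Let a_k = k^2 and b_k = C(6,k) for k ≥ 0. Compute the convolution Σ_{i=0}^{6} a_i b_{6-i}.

Write out a_i and b_{6-i} for i = 0,…,6 and sum the products.
Σ = 0·1 + 1·6 + 4·15 + 9·20 + 16·15 + 25·6 + 36·1 = 672.

672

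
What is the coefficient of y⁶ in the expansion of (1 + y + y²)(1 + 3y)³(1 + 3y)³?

(1 + y + y²) has coefficients 1,1,1 for degrees 0…2.
(1 + 3y)³ has coefficients 1,9,27,27,0,0,0 for degrees 0…6.
Finally multiplying by (1 + 3y)³, the product of all factors after the first has coefficients 1,18,135,540,1215,1458,729 for degrees 0…6.
[y⁶] = 1·729 + 1·1458 + 1·1215 = 3402.

3402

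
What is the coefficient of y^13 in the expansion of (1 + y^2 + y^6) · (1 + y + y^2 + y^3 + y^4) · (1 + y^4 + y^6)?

2

(1 + y^2 + y^6) has coefficients 1,0,1,0,0,0,1 for degrees 0…6.
(1 + y + y^2 + y^3 + y^4) has coefficients 1,1,1,1,1,0,0,0,0,0,0,0,0,0 for degrees 0…13.
Finally multiplying by (1 + y^4 + y^6), the product of all factors after the first has coefficients 1,1,1,1,2,1,2,2,2,1,1,0,0,0 for degrees 0…13.
[y^13] = 1·0 + 1·0 + 1·2 = 2.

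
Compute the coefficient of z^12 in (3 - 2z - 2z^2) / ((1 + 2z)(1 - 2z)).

The denominator gives the recurrence a_n = 4a_(n−2) for n ≥ 3; the numerator fixes a_0 = 3, a_1 = -2, a_2 = 10.
Iterating: 3, -2, 10, -8, 40, -32, 160, -128, 640, -512, 2560, -2048, 10240, so a_12 = 10240.

10240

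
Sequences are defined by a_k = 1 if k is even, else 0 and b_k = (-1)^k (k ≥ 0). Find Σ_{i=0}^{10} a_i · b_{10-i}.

6

This is [x^10] in the product of the two ordinary generating functions.
Σ = 1·1 + 0·(-1) + 1·1 + 0·(-1) + 1·1 + 0·(-1) + 1·1 + 0·(-1) + 1·1 + 0·(-1) + 1·1 = 6.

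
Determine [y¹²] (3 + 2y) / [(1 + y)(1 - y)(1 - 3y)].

2192193

Partial fractions give a closed form: a_n = (1/8)·(-1)^n + (-5/4)·1^n + (33/8)·3^n.
At n = 12: a_12 = 2192193.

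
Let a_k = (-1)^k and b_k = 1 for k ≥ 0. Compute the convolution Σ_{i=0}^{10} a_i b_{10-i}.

Write out a_i and b_{10-i} for i = 0,…,10 and sum the products.
Σ = 1·1 − 1·1 + 1·1 − 1·1 + 1·1 − 1·1 + 1·1 − 1·1 + 1·1 − 1·1 + 1·1 = 1.

1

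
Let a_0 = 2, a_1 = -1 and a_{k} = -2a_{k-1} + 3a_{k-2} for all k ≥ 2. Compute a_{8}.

4922

The ordinary generating function has denominator 1 + 2z - 3z^2.
Iterating the recurrence: a_0,…,a_{8} = 2, -1, 8, -19, 62, -181, 548, -1639, 4922.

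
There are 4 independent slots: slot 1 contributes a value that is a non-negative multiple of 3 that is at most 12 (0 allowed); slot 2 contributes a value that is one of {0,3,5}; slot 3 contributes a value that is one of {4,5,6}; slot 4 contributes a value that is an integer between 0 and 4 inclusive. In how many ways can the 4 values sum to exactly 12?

14

The generating function for the choices is (1 + t³ + t⁶ + t⁹ + t¹²)·(1 + t³ + t⁵)·(t⁴ + t⁵ + t⁶)·(1 + t + t² + t³ + t⁴); the count is [t¹²].
(1 + t³ + t⁶ + t⁹ + t¹²) has coefficients 1,0,0,1,0,0,1,0,0,1,0,0,1 for degrees 0…12.
(1 + t³ + t⁵) has coefficients 1,0,0,1,0,1,0,0,0,0,0,0,0 for degrees 0…12.
Multiplying by (t⁴ + t⁵ + t⁶) gives running coefficients 0,0,0,0,1,1,1,1,1,2,1,1,0 for degrees 0…12.
Finally multiplying by (1 + t + t² + t³ + t⁴), the product of all factors after the first has coefficients 0,0,0,0,1,2,3,4,5,6,6,6,5 for degrees 0…12.
[t¹²] = 1·5 + 1·6 + 1·3 + 1·0 + 1·0 = 14.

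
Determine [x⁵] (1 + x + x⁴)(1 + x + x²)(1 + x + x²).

(1 + x + x⁴) has coefficients 1,1,0,0,1 for degrees 0…4.
(1 + x + x²) has coefficients 1,1,1,0,0,0 for degrees 0…5.
Finally multiplying by (1 + x + x²), the product of all factors after the first has coefficients 1,2,3,2,1,0 for degrees 0…5.
[x⁵] = 1·0 + 1·1 + 1·2 = 3.

3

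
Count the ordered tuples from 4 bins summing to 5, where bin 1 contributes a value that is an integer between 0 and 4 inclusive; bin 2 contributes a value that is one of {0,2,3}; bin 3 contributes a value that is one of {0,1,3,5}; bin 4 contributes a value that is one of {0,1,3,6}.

The generating function for the choices is (1 + x + x^2 + x^3 + x^4)·(1 + x^2 + x^3)·(1 + x + x^3 + x^5)·(1 + x + x^3 + x^6); the count is [x^5].
(1 + x + x^2 + x^3 + x^4) has coefficients 1,1,1,1,1 for degrees 0…4.
(1 + x^2 + x^3) has coefficients 1,0,1,1,0,0 for degrees 0…5.
Multiplying by (1 + x + x^3 + x^5) gives running coefficients 1,1,1,3,1,2 for degrees 0…5.
Finally multiplying by (1 + x + x^3 + x^6), the product of all factors after the first has coefficients 1,2,2,5,5,4 for degrees 0…5.
[x^5] = 1·4 + 1·5 + 1·5 + 1·2 + 1·2 = 18.

18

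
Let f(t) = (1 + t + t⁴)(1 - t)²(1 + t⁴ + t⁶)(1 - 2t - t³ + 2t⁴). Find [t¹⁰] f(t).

6

(1 + t + t⁴) has coefficients 1,1,0,0,1 for degrees 0…4.
(1 - t)² has coefficients 1,-2,1,0,0,0,0,0,0,0,0 for degrees 0…10.
Multiplying by (1 + t⁴ + t⁶) gives running coefficients 1,-2,1,0,1,-2,2,-2,1,0,0 for degrees 0…10.
Finally multiplying by (1 - 2t - t³ + 2t⁴), the product of all factors after the first has coefficients 1,-4,5,-3,5,-9,8,-7,9,-8,6 for degrees 0…10.
[t¹⁰] = 1·6 + 1·(-8) + 1·8 = 6.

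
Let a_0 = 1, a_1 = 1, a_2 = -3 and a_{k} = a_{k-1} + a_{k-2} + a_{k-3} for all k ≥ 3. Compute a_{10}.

-131

The ordinary generating function has denominator 1 - x - x^2 - x^3.
Iterating the recurrence: a_0,…,a_{10} = 1, 1, -3, -1, -3, -7, -11, -21, -39, -71, -131.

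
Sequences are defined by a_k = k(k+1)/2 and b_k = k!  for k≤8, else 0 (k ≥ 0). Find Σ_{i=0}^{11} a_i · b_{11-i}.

Write out a_i and b_{11-i} for i = 0,…,11 and sum the products.
Σ = 0·0 + 1·0 + 3·0 + 6·40320 + 10·5040 + 15·720 + 21·120 + 28·24 + 36·6 + 45·2 + 55·1 + 66·1 = 306739.

306739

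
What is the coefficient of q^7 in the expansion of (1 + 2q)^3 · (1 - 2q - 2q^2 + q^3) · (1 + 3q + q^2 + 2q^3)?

-48

(1 + 2q)^3 has coefficients 1,6,12,8 for degrees 0…3.
(1 - 2q - 2q^2 + q^3) has coefficients 1,-2,-2,1,0,0,0,0 for degrees 0…7.
Finally multiplying by (1 + 3q + q^2 + 2q^3), the product of all factors after the first has coefficients 1,1,-7,-5,-3,-3,2,0 for degrees 0…7.
[q^7] = 1·0 + 6·2 + 12·(-3) + 8·(-3) = -48.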